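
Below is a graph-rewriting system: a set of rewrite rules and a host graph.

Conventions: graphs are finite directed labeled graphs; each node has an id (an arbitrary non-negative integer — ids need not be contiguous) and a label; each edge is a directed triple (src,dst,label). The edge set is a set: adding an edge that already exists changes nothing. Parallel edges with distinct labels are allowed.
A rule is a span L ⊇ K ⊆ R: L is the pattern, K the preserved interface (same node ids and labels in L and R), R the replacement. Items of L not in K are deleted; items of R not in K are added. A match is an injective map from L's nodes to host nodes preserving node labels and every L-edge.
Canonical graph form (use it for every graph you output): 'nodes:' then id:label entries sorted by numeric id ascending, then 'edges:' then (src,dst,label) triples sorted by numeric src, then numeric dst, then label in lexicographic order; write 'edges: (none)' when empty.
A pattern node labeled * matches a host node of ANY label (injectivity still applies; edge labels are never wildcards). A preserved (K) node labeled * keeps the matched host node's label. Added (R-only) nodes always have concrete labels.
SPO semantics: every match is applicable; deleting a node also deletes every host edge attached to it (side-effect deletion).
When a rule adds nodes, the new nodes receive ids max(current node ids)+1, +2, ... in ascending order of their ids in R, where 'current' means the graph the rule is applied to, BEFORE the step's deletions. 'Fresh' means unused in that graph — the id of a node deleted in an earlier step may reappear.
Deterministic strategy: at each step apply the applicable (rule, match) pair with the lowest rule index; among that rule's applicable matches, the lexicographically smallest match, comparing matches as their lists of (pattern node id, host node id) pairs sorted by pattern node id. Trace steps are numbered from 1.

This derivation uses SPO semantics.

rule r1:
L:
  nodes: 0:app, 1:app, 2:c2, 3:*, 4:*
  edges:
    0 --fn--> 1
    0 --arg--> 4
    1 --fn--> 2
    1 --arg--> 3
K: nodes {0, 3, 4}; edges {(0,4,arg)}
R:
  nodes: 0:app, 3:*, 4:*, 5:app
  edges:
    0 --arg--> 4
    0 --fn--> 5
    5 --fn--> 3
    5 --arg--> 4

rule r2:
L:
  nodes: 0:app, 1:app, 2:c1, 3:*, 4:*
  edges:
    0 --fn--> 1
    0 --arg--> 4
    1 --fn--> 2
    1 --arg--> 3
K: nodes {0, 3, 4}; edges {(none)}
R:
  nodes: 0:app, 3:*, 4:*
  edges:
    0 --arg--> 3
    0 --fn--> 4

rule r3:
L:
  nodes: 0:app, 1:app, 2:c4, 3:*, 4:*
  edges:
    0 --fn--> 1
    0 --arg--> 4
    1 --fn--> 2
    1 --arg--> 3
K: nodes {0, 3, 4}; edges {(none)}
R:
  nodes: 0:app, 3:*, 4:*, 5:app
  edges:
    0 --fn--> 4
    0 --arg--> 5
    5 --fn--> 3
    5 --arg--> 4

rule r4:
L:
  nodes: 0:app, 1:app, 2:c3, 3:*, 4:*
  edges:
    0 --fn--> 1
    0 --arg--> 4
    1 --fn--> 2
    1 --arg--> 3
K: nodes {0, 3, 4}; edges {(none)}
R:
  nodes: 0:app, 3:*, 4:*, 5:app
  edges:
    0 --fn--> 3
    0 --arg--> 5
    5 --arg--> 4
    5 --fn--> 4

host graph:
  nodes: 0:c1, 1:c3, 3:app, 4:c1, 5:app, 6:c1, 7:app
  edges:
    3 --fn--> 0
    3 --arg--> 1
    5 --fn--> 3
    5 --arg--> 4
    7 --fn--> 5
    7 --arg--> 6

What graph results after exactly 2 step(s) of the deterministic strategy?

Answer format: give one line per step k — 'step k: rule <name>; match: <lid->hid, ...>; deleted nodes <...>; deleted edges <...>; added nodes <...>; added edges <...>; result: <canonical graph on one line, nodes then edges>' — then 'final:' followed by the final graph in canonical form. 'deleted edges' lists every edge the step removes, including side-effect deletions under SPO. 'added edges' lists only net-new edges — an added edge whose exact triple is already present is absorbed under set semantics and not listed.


step 1: rule r2; match: 0->5, 1->3, 2->0, 3->1, 4->4; deleted nodes 0, 3; deleted edges (3,0,fn); (3,1,arg); (5,3,fn); (5,4,arg); added nodes (none); added edges (5,1,arg); (5,4,fn); result: nodes: 1:c3, 4:c1, 5:app, 6:c1, 7:app edges: (5,1,arg); (5,4,fn); (7,5,fn); (7,6,arg)
step 2: rule r2; match: 0->7, 1->5, 2->4, 3->1, 4->6; deleted nodes 4, 5; deleted edges (5,1,arg); (5,4,fn); (7,5,fn); (7,6,arg); added nodes (none); added edges (7,1,arg); (7,6,fn); result: nodes: 1:c3, 6:c1, 7:app edges: (7,1,arg); (7,6,fn)
final:
nodes: 1:c3, 6:c1, 7:app
edges: (7,1,arg); (7,6,fn)


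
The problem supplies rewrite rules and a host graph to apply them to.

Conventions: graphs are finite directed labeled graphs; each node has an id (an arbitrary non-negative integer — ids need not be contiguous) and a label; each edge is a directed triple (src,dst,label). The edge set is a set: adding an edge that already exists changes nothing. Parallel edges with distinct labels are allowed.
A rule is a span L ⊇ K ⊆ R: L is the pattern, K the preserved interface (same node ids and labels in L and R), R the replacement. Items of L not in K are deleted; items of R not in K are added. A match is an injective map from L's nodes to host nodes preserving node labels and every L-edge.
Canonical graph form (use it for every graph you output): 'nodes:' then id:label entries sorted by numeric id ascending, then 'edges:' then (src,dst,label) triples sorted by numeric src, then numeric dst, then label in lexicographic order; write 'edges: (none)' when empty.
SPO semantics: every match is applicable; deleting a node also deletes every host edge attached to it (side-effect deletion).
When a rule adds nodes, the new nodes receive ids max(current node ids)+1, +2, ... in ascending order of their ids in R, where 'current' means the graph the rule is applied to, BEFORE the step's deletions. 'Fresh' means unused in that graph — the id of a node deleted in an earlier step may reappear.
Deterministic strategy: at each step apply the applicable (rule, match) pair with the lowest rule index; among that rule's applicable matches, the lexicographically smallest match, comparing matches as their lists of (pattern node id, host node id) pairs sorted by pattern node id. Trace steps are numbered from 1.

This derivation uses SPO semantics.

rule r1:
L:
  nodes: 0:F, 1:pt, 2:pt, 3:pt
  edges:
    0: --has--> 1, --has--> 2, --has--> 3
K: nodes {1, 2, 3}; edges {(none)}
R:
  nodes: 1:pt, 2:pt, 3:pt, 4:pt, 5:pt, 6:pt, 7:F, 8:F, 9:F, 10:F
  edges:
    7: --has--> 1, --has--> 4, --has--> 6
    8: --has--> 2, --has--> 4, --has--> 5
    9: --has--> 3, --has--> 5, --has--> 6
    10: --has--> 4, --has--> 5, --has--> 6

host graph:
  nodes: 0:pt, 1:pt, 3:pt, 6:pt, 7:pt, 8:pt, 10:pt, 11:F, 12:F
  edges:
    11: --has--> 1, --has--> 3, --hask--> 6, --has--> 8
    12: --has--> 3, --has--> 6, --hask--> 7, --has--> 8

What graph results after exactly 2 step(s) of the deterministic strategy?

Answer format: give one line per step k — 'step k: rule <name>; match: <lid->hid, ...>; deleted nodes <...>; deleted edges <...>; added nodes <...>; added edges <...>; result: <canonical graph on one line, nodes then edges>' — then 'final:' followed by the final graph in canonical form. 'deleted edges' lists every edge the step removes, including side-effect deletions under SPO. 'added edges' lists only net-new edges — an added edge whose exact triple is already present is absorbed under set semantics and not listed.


step 1: rule r1; match: 0->11, 1->1, 2->3, 3->8; deleted nodes 11; deleted edges (11,1,has); (11,3,has); (11,6,hask); (11,8,has); added nodes 13, 14, 15, 16, 17, 18, 19; added edges (16,1,has); (16,13,has); (16,15,has); (17,3,has); (17,13,has); (17,14,has); (18,8,has); (18,14,has); (18,15,has); (19,13,has); (19,14,has); (19,15,has); result: nodes: 0:pt, 1:pt, 3:pt, 6:pt, 7:pt, 8:pt, 10:pt, 12:F, 13:pt, 14:pt, 15:pt, 16:F, 17:F, 18:F, 19:F edges: (12,3,has); (12,6,has); (12,7,hask); (12,8,has); (16,1,has); (16,13,has); (16,15,has); (17,3,has); (17,13,has); (17,14,has); (18,8,has); (18,14,has); (18,15,has); (19,13,has); (19,14,has); (19,15,has)
step 2: rule r1; match: 0->12, 1->3, 2->6, 3->8; deleted nodes 12; deleted edges (12,3,has); (12,6,has); (12,7,hask); (12,8,has); added nodes 20, 21, 22, 23, 24, 25, 26; added edges (23,3,has); (23,20,has); (23,22,has); (24,6,has); (24,20,has); (24,21,has); (25,8,has); (25,21,has); (25,22,has); (26,20,has); (26,21,has); (26,22,has); result: nodes: 0:pt, 1:pt, 3:pt, 6:pt, 7:pt, 8:pt, 10:pt, 13:pt, 14:pt, 15:pt, 16:F, 17:F, 18:F, 19:F, 20:pt, 21:pt, 22:pt, 23:F, 24:F, 25:F, 26:F edges: (16,1,has); (16,13,has); (16,15,has); (17,3,has); (17,13,has); (17,14,has); (18,8,has); (18,14,has); (18,15,has); (19,13,has); (19,14,has); (19,15,has); (23,3,has); (23,20,has); (23,22,has); (24,6,has); (24,20,has); (24,21,has); (25,8,has); (25,21,has); (25,22,has); (26,20,has); (26,21,has); (26,22,has)
final:
nodes: 0:pt, 1:pt, 3:pt, 6:pt, 7:pt, 8:pt, 10:pt, 13:pt, 14:pt, 15:pt, 16:F, 17:F, 18:F, 19:F, 20:pt, 21:pt, 22:pt, 23:F, 24:F, 25:F, 26:F
edges: (16,1,has); (16,13,has); (16,15,has); (17,3,has); (17,13,has); (17,14,has); (18,8,has); (18,14,has); (18,15,has); (19,13,has); (19,14,has); (19,15,has); (23,3,has); (23,20,has); (23,22,has); (24,6,has); (24,20,has); (24,21,has); (25,8,has); (25,21,has); (25,22,has); (26,20,has); (26,21,has); (26,22,has)


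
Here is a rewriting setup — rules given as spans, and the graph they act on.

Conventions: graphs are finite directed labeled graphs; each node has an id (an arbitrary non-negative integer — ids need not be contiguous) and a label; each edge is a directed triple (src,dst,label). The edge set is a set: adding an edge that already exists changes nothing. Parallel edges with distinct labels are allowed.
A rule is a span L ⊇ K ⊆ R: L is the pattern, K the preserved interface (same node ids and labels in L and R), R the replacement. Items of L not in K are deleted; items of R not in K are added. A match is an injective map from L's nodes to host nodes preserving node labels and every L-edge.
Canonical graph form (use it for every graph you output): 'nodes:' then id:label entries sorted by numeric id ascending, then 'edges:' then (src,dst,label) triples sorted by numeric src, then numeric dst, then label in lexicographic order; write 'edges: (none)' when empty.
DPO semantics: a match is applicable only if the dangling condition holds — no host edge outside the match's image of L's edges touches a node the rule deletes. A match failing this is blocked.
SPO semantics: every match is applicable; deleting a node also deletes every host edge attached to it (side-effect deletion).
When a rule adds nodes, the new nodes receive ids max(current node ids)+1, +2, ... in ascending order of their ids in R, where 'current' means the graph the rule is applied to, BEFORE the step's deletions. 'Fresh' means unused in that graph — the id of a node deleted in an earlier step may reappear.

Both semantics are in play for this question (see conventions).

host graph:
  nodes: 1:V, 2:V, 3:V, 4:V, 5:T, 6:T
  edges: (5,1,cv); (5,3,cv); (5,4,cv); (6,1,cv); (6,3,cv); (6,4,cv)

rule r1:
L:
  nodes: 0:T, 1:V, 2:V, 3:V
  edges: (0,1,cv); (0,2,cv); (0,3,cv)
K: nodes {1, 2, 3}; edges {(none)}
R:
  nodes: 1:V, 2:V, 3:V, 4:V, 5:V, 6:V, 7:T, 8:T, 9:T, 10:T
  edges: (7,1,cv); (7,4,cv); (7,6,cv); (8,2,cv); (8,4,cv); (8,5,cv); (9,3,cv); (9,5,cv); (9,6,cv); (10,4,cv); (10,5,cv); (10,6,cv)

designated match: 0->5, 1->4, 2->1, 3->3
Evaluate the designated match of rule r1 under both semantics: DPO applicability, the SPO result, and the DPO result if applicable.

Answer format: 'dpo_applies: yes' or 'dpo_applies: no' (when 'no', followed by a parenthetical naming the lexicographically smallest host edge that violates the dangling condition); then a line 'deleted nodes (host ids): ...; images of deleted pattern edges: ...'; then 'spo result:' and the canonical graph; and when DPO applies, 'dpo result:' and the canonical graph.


dpo_applies: yes
deleted nodes (host ids): 5; images of deleted pattern edges: (5,1,cv); (5,3,cv); (5,4,cv)
spo result:
nodes: 1:V, 2:V, 3:V, 4:V, 6:T, 7:V, 8:V, 9:V, 10:T, 11:T, 12:T, 13:T
edges: (6,1,cv); (6,3,cv); (6,4,cv); (10,4,cv); (10,7,cv); (10,9,cv); (11,1,cv); (11,7,cv); (11,8,cv); (12,3,cv); (12,8,cv); (12,9,cv); (13,7,cv); (13,8,cv); (13,9,cv)
dpo result:
nodes: 1:V, 2:V, 3:V, 4:V, 6:T, 7:V, 8:V, 9:V, 10:T, 11:T, 12:T, 13:T
edges: (6,1,cv); (6,3,cv); (6,4,cv); (10,4,cv); (10,7,cv); (10,9,cv); (11,1,cv); (11,7,cv); (11,8,cv); (12,3,cv); (12,8,cv); (12,9,cv); (13,7,cv); (13,8,cv); (13,9,cv)


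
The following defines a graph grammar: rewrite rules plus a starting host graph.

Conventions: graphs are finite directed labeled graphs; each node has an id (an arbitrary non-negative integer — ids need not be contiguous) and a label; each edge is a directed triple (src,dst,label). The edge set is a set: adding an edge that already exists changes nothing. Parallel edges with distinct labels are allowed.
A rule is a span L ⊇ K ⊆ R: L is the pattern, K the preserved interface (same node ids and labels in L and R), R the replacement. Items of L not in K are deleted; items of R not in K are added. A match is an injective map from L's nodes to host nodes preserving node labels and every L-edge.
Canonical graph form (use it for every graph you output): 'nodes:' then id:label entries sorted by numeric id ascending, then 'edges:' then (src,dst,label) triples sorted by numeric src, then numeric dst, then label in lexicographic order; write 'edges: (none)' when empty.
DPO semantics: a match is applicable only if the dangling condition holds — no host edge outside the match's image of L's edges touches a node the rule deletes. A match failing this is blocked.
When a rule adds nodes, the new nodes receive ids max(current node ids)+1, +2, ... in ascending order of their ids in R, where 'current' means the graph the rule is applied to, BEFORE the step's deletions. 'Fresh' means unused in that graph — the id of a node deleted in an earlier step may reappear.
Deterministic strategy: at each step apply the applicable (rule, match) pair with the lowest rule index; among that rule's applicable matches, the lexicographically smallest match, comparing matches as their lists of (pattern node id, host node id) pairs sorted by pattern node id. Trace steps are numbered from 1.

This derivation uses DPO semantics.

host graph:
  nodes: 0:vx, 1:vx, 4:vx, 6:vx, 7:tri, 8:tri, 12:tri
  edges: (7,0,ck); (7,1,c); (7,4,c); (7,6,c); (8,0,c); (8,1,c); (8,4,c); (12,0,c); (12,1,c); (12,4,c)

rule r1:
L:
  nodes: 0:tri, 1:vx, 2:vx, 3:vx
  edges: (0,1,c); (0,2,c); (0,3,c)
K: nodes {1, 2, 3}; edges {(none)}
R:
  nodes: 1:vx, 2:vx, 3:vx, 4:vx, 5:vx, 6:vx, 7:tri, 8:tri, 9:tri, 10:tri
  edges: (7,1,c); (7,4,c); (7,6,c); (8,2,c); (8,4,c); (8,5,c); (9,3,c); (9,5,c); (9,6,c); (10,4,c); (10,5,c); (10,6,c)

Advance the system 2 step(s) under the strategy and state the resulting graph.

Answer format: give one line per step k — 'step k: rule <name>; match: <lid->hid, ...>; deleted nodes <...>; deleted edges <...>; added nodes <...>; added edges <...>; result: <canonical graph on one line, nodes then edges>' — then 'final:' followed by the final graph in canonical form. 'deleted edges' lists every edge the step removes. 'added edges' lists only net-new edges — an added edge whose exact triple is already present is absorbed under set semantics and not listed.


step 1: rule r1; match: 0->8, 1->0, 2->1, 3->4; deleted nodes 8; deleted edges (8,0,c); (8,1,c); (8,4,c); added nodes 13, 14, 15, 16, 17, 18, 19; added edges (16,0,c); (16,13,c); (16,15,c); (17,1,c); (17,13,c); (17,14,c); (18,4,c); (18,14,c); (18,15,c); (19,13,c); (19,14,c); (19,15,c); result: nodes: 0:vx, 1:vx, 4:vx, 6:vx, 7:tri, 12:tri, 13:vx, 14:vx, 15:vx, 16:tri, 17:tri, 18:tri, 19:tri edges: (7,0,ck); (7,1,c); (7,4,c); (7,6,c); (12,0,c); (12,1,c); (12,4,c); (16,0,c); (16,13,c); (16,15,c); (17,1,c); (17,13,c); (17,14,c); (18,4,c); (18,14,c); (18,15,c); (19,13,c); (19,14,c); (19,15,c)
step 2: rule r1; match: 0->12, 1->0, 2->1, 3->4; deleted nodes 12; deleted edges (12,0,c); (12,1,c); (12,4,c); added nodes 20, 21, 22, 23, 24, 25, 26; added edges (23,0,c); (23,20,c); (23,22,c); (24,1,c); (24,20,c); (24,21,c); (25,4,c); (25,21,c); (25,22,c); (26,20,c); (26,21,c); (26,22,c); result: nodes: 0:vx, 1:vx, 4:vx, 6:vx, 7:tri, 13:vx, 14:vx, 15:vx, 16:tri, 17:tri, 18:tri, 19:tri, 20:vx, 21:vx, 22:vx, 23:tri, 24:tri, 25:tri, 26:tri edges: (7,0,ck); (7,1,c); (7,4,c); (7,6,c); (16,0,c); (16,13,c); (16,15,c); (17,1,c); (17,13,c); (17,14,c); (18,4,c); (18,14,c); (18,15,c); (19,13,c); (19,14,c); (19,15,c); (23,0,c); (23,20,c); (23,22,c); (24,1,c); (24,20,c); (24,21,c); (25,4,c); (25,21,c); (25,22,c); (26,20,c); (26,21,c); (26,22,c)
final:
nodes: 0:vx, 1:vx, 4:vx, 6:vx, 7:tri, 13:vx, 14:vx, 15:vx, 16:tri, 17:tri, 18:tri, 19:tri, 20:vx, 21:vx, 22:vx, 23:tri, 24:tri, 25:tri, 26:tri
edges: (7,0,ck); (7,1,c); (7,4,c); (7,6,c); (16,0,c); (16,13,c); (16,15,c); (17,1,c); (17,13,c); (17,14,c); (18,4,c); (18,14,c); (18,15,c); (19,13,c); (19,14,c); (19,15,c); (23,0,c); (23,20,c); (23,22,c); (24,1,c); (24,20,c); (24,21,c); (25,4,c); (25,21,c); (25,22,c); (26,20,c); (26,21,c); (26,22,c)


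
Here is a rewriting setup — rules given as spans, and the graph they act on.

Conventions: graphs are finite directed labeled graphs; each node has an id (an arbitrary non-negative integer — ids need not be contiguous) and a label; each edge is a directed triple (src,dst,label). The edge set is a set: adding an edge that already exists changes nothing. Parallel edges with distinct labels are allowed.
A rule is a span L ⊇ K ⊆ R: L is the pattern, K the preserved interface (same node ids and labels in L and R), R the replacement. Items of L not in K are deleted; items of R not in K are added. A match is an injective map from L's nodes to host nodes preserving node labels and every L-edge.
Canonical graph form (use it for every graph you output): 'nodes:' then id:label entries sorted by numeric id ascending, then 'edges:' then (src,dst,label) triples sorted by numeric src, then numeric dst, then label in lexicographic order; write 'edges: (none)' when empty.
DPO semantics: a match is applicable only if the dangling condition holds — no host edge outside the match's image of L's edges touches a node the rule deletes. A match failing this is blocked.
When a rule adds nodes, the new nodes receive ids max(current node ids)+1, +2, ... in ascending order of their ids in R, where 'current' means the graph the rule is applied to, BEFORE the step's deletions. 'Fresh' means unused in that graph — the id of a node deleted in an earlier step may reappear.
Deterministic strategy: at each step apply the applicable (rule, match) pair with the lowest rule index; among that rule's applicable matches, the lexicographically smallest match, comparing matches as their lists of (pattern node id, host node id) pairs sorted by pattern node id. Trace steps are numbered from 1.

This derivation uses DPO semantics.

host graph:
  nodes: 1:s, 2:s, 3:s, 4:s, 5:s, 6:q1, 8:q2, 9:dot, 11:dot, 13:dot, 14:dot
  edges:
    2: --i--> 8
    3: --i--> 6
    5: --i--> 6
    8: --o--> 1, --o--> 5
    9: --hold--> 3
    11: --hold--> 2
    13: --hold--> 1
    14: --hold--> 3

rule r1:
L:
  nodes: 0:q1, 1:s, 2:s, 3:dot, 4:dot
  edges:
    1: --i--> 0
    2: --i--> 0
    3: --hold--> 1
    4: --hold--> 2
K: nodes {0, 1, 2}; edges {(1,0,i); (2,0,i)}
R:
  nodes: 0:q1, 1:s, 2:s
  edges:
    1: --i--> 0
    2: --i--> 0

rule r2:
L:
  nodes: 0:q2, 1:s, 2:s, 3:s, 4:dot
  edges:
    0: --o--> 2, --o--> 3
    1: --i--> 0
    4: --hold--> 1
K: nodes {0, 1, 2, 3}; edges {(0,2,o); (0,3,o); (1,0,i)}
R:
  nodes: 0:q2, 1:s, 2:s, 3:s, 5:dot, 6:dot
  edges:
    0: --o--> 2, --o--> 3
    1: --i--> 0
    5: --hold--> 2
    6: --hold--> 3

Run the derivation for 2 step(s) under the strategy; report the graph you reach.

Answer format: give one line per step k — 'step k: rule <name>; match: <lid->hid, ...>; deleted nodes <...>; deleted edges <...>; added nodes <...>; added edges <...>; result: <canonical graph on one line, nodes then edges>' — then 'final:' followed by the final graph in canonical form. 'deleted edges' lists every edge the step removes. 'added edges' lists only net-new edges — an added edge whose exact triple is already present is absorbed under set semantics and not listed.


step 1: rule r2; match: 0->8, 1->2, 2->1, 3->5, 4->11; deleted nodes 11; deleted edges (11,2,hold); added nodes 15, 16; added edges (15,1,hold); (16,5,hold); result: nodes: 1:s, 2:s, 3:s, 4:s, 5:s, 6:q1, 8:q2, 9:dot, 13:dot, 14:dot, 15:dot, 16:dot edges: (2,8,i); (3,6,i); (5,6,i); (8,1,o); (8,5,o); (9,3,hold); (13,1,hold); (14,3,hold); (15,1,hold); (16,5,hold)
step 2: rule r1; match: 0->6, 1->3, 2->5, 3->9, 4->16; deleted nodes 9, 16; deleted edges (9,3,hold); (16,5,hold); added nodes (none); added edges (none); result: nodes: 1:s, 2:s, 3:s, 4:s, 5:s, 6:q1, 8:q2, 13:dot, 14:dot, 15:dot edges: (2,8,i); (3,6,i); (5,6,i); (8,1,o); (8,5,o); (13,1,hold); (14,3,hold); (15,1,hold)
final:
nodes: 1:s, 2:s, 3:s, 4:s, 5:s, 6:q1, 8:q2, 13:dot, 14:dot, 15:dot
edges: (2,8,i); (3,6,i); (5,6,i); (8,1,o); (8,5,o); (13,1,hold); (14,3,hold); (15,1,hold)


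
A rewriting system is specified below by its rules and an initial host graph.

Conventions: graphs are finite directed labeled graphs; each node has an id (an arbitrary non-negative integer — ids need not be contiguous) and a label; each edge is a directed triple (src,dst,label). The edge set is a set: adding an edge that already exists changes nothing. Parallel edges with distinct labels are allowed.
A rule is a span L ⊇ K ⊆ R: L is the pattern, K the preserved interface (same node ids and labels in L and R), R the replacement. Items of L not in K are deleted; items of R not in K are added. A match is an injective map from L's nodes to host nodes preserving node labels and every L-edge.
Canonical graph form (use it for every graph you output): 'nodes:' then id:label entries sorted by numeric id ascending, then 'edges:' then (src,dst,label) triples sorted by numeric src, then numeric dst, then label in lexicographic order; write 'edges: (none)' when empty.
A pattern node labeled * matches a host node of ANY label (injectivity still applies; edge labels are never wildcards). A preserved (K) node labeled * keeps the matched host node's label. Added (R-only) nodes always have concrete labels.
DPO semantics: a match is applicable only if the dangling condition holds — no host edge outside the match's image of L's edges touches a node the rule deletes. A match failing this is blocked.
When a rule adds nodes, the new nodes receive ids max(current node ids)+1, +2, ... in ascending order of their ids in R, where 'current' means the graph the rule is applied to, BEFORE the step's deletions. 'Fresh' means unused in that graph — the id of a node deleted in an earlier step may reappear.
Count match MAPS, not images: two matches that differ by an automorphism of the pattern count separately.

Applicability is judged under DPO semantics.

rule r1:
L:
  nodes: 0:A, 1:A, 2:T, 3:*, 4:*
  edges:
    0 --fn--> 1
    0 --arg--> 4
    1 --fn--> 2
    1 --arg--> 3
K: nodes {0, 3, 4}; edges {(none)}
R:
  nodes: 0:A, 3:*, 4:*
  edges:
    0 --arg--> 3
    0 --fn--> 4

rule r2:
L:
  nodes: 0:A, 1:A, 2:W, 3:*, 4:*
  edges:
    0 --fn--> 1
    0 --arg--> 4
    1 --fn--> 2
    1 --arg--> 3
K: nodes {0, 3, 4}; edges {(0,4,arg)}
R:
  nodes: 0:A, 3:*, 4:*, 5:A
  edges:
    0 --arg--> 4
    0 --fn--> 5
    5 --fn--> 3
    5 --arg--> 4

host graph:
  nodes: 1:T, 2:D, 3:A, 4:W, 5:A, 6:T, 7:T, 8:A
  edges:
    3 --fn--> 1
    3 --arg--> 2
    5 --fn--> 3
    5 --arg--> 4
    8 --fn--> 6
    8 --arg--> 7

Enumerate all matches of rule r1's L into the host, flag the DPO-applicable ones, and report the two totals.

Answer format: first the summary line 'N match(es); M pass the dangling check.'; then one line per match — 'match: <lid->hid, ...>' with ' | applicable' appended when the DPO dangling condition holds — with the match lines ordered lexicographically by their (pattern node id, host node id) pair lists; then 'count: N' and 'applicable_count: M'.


1 match(es); 1 pass the dangling check.
match: 0->5, 1->3, 2->1, 3->2, 4->4 | applicable
count: 1
applicable_count: 1


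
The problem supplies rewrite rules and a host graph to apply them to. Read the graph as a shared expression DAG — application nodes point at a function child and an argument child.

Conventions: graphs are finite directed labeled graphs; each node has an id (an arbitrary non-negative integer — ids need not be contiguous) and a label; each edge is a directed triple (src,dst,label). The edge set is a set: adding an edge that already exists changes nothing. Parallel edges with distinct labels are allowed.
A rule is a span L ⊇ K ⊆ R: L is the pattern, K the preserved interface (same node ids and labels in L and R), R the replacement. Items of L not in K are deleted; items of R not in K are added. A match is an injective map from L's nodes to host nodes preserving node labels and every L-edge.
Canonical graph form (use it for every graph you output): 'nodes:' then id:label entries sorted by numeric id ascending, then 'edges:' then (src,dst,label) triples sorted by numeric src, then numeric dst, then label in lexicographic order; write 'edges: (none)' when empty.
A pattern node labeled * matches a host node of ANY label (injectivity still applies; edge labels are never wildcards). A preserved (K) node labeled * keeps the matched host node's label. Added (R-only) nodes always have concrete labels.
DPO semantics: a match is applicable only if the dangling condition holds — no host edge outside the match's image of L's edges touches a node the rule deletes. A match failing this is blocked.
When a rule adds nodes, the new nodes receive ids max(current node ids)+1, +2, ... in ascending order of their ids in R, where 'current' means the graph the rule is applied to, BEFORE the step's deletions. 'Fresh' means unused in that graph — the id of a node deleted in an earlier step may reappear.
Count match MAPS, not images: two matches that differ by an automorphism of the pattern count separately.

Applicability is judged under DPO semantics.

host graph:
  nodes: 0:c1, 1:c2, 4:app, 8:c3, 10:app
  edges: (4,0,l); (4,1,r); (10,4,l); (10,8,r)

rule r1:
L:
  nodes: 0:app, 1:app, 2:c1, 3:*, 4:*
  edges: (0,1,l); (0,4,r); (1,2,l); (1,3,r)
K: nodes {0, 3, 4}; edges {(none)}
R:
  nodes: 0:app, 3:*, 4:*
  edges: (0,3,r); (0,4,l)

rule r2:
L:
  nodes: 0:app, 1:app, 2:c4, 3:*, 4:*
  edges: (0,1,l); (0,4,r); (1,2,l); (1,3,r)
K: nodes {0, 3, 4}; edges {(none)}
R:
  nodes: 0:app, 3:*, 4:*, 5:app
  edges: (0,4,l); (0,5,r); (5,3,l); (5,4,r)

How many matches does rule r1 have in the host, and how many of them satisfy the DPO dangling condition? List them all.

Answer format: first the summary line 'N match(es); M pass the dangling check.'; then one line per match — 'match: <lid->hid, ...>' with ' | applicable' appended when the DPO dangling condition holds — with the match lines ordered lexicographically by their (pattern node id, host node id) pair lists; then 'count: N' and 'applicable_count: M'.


1 match(es); 1 pass the dangling check.
match: 0->10, 1->4, 2->0, 3->1, 4->8 | applicable
count: 1
applicable_count: 1


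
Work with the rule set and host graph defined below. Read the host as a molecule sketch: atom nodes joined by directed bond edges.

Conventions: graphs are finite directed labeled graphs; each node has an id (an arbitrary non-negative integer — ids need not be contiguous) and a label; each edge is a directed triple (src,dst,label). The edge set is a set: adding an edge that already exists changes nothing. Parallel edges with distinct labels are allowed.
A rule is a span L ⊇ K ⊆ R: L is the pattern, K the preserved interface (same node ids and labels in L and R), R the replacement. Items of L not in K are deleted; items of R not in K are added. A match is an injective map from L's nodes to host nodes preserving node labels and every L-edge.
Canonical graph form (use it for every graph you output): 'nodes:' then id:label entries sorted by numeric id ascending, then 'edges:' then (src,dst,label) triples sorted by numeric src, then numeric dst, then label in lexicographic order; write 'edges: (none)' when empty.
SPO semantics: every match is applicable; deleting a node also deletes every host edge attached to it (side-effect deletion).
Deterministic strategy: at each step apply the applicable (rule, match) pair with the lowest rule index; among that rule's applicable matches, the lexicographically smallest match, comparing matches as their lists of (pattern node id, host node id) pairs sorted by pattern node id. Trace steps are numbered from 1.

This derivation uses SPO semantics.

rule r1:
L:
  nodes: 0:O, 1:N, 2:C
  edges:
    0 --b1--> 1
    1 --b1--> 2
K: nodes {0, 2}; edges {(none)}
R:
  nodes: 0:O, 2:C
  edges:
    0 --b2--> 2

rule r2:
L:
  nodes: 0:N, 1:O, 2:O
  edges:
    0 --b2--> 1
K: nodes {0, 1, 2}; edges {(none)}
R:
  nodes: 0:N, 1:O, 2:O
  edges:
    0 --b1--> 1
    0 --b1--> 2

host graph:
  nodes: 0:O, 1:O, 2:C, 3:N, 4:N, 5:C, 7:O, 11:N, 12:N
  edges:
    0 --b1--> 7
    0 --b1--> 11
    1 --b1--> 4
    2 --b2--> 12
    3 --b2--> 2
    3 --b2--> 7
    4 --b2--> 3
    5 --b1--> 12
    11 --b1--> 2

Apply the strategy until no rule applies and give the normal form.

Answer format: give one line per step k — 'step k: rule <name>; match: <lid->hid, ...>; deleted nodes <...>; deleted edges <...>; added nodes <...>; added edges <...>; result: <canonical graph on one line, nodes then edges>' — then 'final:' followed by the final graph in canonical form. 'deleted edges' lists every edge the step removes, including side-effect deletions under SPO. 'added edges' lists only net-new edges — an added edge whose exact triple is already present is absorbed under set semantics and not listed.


step 1: rule r1; match: 0->0, 1->11, 2->2; deleted nodes 11; deleted edges (0,11,b1); (11,2,b1); added nodes (none); added edges (0,2,b2); result: nodes: 0:O, 1:O, 2:C, 3:N, 4:N, 5:C, 7:O, 12:N edges: (0,2,b2); (0,7,b1); (1,4,b1); (2,12,b2); (3,2,b2); (3,7,b2); (4,3,b2); (5,12,b1)
step 2: rule r2; match: 0->3, 1->7, 2->0; deleted nodes (none); deleted edges (3,7,b2); added nodes (none); added edges (3,0,b1); (3,7,b1); result: nodes: 0:O, 1:O, 2:C, 3:N, 4:N, 5:C, 7:O, 12:N edges: (0,2,b2); (0,7,b1); (1,4,b1); (2,12,b2); (3,0,b1); (3,2,b2); (3,7,b1); (4,3,b2); (5,12,b1)
final:
nodes: 0:O, 1:O, 2:C, 3:N, 4:N, 5:C, 7:O, 12:N
edges: (0,2,b2); (0,7,b1); (1,4,b1); (2,12,b2); (3,0,b1); (3,2,b2); (3,7,b1); (4,3,b2); (5,12,b1)


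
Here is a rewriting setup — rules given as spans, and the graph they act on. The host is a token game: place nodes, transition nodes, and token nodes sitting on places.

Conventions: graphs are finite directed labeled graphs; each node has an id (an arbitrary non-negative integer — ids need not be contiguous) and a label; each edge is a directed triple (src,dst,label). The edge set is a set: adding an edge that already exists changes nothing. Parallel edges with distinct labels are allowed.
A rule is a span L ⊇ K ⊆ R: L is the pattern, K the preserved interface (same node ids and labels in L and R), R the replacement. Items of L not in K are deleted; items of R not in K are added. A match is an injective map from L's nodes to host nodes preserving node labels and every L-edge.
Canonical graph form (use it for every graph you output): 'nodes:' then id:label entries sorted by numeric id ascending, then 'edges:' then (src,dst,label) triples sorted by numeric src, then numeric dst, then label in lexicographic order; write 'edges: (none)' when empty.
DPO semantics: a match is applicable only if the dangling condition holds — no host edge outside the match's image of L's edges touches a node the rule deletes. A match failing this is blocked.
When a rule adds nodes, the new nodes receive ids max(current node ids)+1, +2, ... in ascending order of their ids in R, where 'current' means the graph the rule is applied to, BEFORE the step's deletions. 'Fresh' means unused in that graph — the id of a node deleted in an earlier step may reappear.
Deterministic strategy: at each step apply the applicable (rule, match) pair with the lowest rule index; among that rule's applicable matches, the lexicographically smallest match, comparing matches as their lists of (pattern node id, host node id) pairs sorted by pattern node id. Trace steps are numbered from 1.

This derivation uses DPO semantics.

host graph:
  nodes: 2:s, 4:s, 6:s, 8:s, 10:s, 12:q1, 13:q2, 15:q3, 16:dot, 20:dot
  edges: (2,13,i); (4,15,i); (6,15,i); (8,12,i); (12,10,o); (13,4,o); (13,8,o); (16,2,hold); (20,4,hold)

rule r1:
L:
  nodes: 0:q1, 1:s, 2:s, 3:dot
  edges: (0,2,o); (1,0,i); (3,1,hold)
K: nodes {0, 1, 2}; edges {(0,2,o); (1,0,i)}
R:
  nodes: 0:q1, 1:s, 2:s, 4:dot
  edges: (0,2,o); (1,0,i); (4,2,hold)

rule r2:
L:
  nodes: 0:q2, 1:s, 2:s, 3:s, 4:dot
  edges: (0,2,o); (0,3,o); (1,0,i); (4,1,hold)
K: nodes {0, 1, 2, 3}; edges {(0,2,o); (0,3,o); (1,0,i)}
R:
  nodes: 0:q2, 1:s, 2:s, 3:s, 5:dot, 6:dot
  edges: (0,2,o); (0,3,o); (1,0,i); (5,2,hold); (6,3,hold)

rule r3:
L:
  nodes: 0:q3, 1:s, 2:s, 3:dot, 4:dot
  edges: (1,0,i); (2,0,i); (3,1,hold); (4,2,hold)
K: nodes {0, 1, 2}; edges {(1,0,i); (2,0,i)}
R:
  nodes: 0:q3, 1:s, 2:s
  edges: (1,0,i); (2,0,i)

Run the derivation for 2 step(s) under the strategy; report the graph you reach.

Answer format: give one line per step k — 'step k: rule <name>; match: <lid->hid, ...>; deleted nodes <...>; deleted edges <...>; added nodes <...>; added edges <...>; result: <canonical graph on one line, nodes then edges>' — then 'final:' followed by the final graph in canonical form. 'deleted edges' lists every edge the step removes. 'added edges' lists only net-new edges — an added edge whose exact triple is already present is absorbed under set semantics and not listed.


step 1: rule r2; match: 0->13, 1->2, 2->4, 3->8, 4->16; deleted nodes 16; deleted edges (16,2,hold); added nodes 21, 22; added edges (21,4,hold); (22,8,hold); result: nodes: 2:s, 4:s, 6:s, 8:s, 10:s, 12:q1, 13:q2, 15:q3, 20:dot, 21:dot, 22:dot edges: (2,13,i); (4,15,i); (6,15,i); (8,12,i); (12,10,o); (13,4,o); (13,8,o); (20,4,hold); (21,4,hold); (22,8,hold)
step 2: rule r1; match: 0->12, 1->8, 2->10, 3->22; deleted nodes 22; deleted edges (22,8,hold); added nodes 23; added edges (23,10,hold); result: nodes: 2:s, 4:s, 6:s, 8:s, 10:s, 12:q1, 13:q2, 15:q3, 20:dot, 21:dot, 23:dot edges: (2,13,i); (4,15,i); (6,15,i); (8,12,i); (12,10,o); (13,4,o); (13,8,o); (20,4,hold); (21,4,hold); (23,10,hold)
final:
nodes: 2:s, 4:s, 6:s, 8:s, 10:s, 12:q1, 13:q2, 15:q3, 20:dot, 21:dot, 23:dot
edges: (2,13,i); (4,15,i); (6,15,i); (8,12,i); (12,10,o); (13,4,o); (13,8,o); (20,4,hold); (21,4,hold); (23,10,hold)


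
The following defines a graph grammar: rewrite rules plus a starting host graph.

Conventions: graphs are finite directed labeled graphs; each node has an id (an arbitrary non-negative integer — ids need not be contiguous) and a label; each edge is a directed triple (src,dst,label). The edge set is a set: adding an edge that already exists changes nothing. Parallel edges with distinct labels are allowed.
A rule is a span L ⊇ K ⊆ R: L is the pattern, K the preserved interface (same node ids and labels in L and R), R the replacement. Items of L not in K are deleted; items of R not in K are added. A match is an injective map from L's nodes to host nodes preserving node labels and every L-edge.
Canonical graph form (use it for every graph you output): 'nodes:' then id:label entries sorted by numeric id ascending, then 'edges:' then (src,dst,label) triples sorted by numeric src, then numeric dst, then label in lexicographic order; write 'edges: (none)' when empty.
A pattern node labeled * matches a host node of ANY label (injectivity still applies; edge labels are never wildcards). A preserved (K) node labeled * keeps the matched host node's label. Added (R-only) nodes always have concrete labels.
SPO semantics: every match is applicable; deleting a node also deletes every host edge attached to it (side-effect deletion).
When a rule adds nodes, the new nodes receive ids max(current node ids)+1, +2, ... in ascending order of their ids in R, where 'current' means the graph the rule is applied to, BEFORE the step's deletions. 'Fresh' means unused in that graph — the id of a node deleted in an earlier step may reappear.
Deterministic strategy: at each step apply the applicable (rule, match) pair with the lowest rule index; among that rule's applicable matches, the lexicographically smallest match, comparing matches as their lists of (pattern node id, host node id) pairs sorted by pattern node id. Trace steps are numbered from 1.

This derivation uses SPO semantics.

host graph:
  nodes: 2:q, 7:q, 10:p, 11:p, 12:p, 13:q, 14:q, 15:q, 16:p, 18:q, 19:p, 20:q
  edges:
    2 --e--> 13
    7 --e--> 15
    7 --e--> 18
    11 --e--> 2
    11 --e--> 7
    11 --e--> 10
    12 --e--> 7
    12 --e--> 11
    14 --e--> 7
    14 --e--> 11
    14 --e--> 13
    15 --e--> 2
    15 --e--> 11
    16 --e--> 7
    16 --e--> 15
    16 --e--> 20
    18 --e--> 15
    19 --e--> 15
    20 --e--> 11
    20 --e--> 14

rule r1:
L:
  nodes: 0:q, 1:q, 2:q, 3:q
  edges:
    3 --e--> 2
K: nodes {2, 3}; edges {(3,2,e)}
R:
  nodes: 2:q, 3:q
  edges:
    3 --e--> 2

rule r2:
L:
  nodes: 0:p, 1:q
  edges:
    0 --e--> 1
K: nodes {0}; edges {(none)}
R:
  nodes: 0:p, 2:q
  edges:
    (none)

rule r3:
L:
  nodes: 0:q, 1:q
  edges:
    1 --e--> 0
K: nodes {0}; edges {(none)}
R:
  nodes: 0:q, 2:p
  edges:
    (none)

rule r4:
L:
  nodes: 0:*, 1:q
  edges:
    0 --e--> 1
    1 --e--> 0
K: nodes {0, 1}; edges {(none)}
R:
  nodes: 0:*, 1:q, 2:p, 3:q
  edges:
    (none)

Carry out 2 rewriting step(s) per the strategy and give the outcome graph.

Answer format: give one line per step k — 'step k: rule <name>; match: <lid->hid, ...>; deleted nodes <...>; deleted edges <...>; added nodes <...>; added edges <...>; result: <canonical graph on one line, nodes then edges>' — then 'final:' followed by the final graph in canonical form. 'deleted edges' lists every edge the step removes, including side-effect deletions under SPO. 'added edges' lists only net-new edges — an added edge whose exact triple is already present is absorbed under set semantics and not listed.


step 1: rule r1; match: 0->2, 1->7, 2->13, 3->14; deleted nodes 2, 7; deleted edges (2,13,e); (7,15,e); (7,18,e); (11,2,e); (11,7,e); (12,7,e); (14,7,e); (15,2,e); (16,7,e); added nodes (none); added edges (none); result: nodes: 10:p, 11:p, 12:p, 13:q, 14:q, 15:q, 16:p, 18:q, 19:p, 20:q edges: (11,10,e); (12,11,e); (14,11,e); (14,13,e); (15,11,e); (16,15,e); (16,20,e); (18,15,e); (19,15,e); (20,11,e); (20,14,e)
step 2: rule r1; match: 0->13, 1->14, 2->15, 3->18; deleted nodes 13, 14; deleted edges (14,11,e); (14,13,e); (20,14,e); added nodes (none); added edges (none); result: nodes: 10:p, 11:p, 12:p, 15:q, 16:p, 18:q, 19:p, 20:q edges: (11,10,e); (12,11,e); (15,11,e); (16,15,e); (16,20,e); (18,15,e); (19,15,e); (20,11,e)
final:
nodes: 10:p, 11:p, 12:p, 15:q, 16:p, 18:q, 19:p, 20:q
edges: (11,10,e); (12,11,e); (15,11,e); (16,15,e); (16,20,e); (18,15,e); (19,15,e); (20,11,e)


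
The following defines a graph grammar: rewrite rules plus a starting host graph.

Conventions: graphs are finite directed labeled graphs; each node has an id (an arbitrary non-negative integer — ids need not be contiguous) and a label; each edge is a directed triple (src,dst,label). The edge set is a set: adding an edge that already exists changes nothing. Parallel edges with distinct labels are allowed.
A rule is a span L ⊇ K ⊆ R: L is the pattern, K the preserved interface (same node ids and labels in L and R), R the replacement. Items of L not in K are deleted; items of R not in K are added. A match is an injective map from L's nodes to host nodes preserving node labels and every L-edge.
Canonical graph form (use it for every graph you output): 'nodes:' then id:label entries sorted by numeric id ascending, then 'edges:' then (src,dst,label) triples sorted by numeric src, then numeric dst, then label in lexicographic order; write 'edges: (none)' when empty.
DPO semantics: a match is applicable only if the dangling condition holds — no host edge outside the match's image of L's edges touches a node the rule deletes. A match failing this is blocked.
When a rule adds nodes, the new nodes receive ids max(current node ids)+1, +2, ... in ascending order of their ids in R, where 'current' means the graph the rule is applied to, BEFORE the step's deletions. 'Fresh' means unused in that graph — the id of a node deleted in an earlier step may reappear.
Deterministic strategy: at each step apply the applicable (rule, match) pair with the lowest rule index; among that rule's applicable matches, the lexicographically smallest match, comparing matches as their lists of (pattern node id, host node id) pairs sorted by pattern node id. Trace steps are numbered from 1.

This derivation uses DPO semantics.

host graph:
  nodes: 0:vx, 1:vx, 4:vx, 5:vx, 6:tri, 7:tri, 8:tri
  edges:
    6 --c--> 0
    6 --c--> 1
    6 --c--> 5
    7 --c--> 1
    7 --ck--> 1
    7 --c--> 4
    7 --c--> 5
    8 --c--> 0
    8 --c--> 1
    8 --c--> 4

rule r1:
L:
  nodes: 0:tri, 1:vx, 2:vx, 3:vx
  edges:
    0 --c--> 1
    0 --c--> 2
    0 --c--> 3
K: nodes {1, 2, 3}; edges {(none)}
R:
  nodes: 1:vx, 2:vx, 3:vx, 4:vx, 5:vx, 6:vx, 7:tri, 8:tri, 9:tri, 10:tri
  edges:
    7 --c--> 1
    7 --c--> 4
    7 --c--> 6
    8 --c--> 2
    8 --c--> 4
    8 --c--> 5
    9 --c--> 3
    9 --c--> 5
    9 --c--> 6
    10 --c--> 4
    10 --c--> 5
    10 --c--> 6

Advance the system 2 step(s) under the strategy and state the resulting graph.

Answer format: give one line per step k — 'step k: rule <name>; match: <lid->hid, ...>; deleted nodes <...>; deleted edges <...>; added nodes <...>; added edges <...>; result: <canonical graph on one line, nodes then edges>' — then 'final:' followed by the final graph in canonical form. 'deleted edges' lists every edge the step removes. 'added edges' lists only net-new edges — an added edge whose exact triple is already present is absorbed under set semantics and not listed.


step 1: rule r1; match: 0->6, 1->0, 2->1, 3->5; deleted nodes 6; deleted edges (6,0,c); (6,1,c); (6,5,c); added nodes 9, 10, 11, 12, 13, 14, 15; added edges (12,0,c); (12,9,c); (12,11,c); (13,1,c); (13,9,c); (13,10,c); (14,5,c); (14,10,c); (14,11,c); (15,9,c); (15,10,c); (15,11,c); result: nodes: 0:vx, 1:vx, 4:vx, 5:vx, 7:tri, 8:tri, 9:vx, 10:vx, 11:vx, 12:tri, 13:tri, 14:tri, 15:tri edges: (7,1,c); (7,1,ck); (7,4,c); (7,5,c); (8,0,c); (8,1,c); (8,4,c); (12,0,c); (12,9,c); (12,11,c); (13,1,c); (13,9,c); (13,10,c); (14,5,c); (14,10,c); (14,11,c); (15,9,c); (15,10,c); (15,11,c)
step 2: rule r1; match: 0->8, 1->0, 2->1, 3->4; deleted nodes 8; deleted edges (8,0,c); (8,1,c); (8,4,c); added nodes 16, 17, 18, 19, 20, 21, 22; added edges (19,0,c); (19,16,c); (19,18,c); (20,1,c); (20,16,c); (20,17,c); (21,4,c); (21,17,c); (21,18,c); (22,16,c); (22,17,c); (22,18,c); result: nodes: 0:vx, 1:vx, 4:vx, 5:vx, 7:tri, 9:vx, 10:vx, 11:vx, 12:tri, 13:tri, 14:tri, 15:tri, 16:vx, 17:vx, 18:vx, 19:tri, 20:tri, 21:tri, 22:tri edges: (7,1,c); (7,1,ck); (7,4,c); (7,5,c); (12,0,c); (12,9,c); (12,11,c); (13,1,c); (13,9,c); (13,10,c); (14,5,c); (14,10,c); (14,11,c); (15,9,c); (15,10,c); (15,11,c); (19,0,c); (19,16,c); (19,18,c); (20,1,c); (20,16,c); (20,17,c); (21,4,c); (21,17,c); (21,18,c); (22,16,c); (22,17,c); (22,18,c)
final:
nodes: 0:vx, 1:vx, 4:vx, 5:vx, 7:tri, 9:vx, 10:vx, 11:vx, 12:tri, 13:tri, 14:tri, 15:tri, 16:vx, 17:vx, 18:vx, 19:tri, 20:tri, 21:tri, 22:tri
edges: (7,1,c); (7,1,ck); (7,4,c); (7,5,c); (12,0,c); (12,9,c); (12,11,c); (13,1,c); (13,9,c); (13,10,c); (14,5,c); (14,10,c); (14,11,c); (15,9,c); (15,10,c); (15,11,c); (19,0,c); (19,16,c); (19,18,c); (20,1,c); (20,16,c); (20,17,c); (21,4,c); (21,17,c); (21,18,c); (22,16,c); (22,17,c); (22,18,c)
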